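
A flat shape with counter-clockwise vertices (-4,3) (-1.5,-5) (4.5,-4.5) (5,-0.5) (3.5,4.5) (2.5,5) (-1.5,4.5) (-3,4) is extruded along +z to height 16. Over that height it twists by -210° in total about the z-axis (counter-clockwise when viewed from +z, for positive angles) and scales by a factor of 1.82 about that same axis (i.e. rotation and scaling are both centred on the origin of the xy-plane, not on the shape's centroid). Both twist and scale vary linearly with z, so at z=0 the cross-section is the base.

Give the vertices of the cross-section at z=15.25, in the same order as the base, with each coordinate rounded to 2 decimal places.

t = z/height = 15.25/16 = 0.953125
s = 1 + (scale-1)·z/height = 1 + (1.82-1)·15.25/16 = 1.781563
θ = twist·z/height = -210°·15.25/16 = -200.1563° = -3.493386 rad
cos θ = -0.938756, sin θ = 0.344581 (intermediates below are computed at full precision and shown rounded to 5 d.p.)
v1: (-4,3) → rotate → (2.72128,-4.19460) → ×s → (4.84813,-7.47293) → (4.85,-7.47)
v2: (-1.5,-5) → rotate → (3.13104,4.17691) → ×s → (5.57815,7.44143) → (5.58,7.44)
v3: (4.5,-4.5) → rotate → (-2.67379,5.77502) → ×s → (-4.76352,10.28856) → (-4.76,10.29)
v4: (5,-0.5) → rotate → (-4.52149,2.19229) → ×s → (-8.05532,3.90569) → (-8.06,3.91)
v5: (3.5,4.5) → rotate → (-4.83626,-3.01837) → ×s → (-8.61611,-5.37741) → (-8.62,-5.38)
v6: (2.5,5) → rotate → (-4.06980,-3.83233) → ×s → (-7.25060,-6.82753) → (-7.25,-6.83)
v7: (-1.5,4.5) → rotate → (-0.14248,-4.74128) → ×s → (-0.25384,-8.44688) → (-0.25,-8.45)
v8: (-3,4) → rotate → (1.43794,-4.78877) → ×s → (2.56179,-8.53149) → (2.56,-8.53)

Cross-section at z=15.25: (4.85,-7.47) (5.58,7.44) (-4.76,10.29) (-8.06,3.91) (-8.62,-5.38) (-7.25,-6.83) (-0.25,-8.45) (2.56,-8.53)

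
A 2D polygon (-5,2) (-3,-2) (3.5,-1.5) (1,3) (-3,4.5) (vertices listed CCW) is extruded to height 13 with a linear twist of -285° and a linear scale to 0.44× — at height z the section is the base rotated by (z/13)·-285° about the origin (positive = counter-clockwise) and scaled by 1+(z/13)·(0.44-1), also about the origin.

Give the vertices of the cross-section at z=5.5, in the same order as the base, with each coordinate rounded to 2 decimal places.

t = z/height = 5.5/13 = 0.423077
s = 1 + (scale-1)·z/height = 1 + (0.44-1)·5.5/13 = 0.763077
θ = twist·z/height = -285°·5.5/13 = -120.5769° = -2.104464 rad
cos θ = -0.508695, sin θ = -0.860947 (intermediates below are computed at full precision and shown rounded to 5 d.p.)
v1: (-5,2) → rotate → (4.26537,3.28735) → ×s → (3.25480,2.50850) → (3.25,2.51)
v2: (-3,-2) → rotate → (-0.19581,3.60023) → ×s → (-0.14942,2.74725) → (-0.15,2.75)
v3: (3.5,-1.5) → rotate → (-3.07185,-2.25027) → ×s → (-2.34406,-1.71713) → (-2.34,-1.72)
v4: (1,3) → rotate → (2.07415,-2.38703) → ×s → (1.58273,-1.82149) → (1.58,-1.82)
v5: (-3,4.5) → rotate → (5.40035,0.29371) → ×s → (4.12088,0.22413) → (4.12,0.22)

Cross-section at z=5.5: (3.25,2.51) (-0.15,2.75) (-2.34,-1.72) (1.58,-1.82) (4.12,0.22)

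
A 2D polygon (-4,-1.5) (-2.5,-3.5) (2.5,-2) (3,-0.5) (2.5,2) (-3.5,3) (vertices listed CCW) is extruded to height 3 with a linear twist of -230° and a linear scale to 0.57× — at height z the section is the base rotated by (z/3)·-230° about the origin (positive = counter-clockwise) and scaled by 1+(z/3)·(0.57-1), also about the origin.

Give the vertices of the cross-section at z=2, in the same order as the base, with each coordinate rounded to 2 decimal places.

t = z/height = 2/3 = 0.666667
s = 1 + (scale-1)·z/height = 1 + (0.57-1)·2/3 = 0.713333
θ = twist·z/height = -230°·2/3 = -153.3333° = -2.676172 rad
cos θ = -0.893633, sin θ = -0.448799 (intermediates below are computed at full precision and shown rounded to 5 d.p.)
v1: (-4,-1.5) → rotate → (2.90133,3.13565) → ×s → (2.06962,2.23676) → (2.07,2.24)
v2: (-2.5,-3.5) → rotate → (0.66328,4.24971) → ×s → (0.47314,3.03146) → (0.47,3.03)
v3: (2.5,-2) → rotate → (-3.13168,0.66527) → ×s → (-2.23393,0.47456) → (-2.23,0.47)
v4: (3,-0.5) → rotate → (-2.90530,-0.89958) → ×s → (-2.07245,-0.64170) → (-2.07,-0.64)
v5: (2.5,2) → rotate → (-1.33648,-2.90926) → ×s → (-0.95336,-2.07527) → (-0.95,-2.08)
v6: (-3.5,3) → rotate → (4.47411,-1.11010) → ×s → (3.19153,-0.79187) → (3.19,-0.79)

Cross-section at z=2: (2.07,2.24) (0.47,3.03) (-2.23,0.47) (-2.07,-0.64) (-0.95,-2.08) (3.19,-0.79)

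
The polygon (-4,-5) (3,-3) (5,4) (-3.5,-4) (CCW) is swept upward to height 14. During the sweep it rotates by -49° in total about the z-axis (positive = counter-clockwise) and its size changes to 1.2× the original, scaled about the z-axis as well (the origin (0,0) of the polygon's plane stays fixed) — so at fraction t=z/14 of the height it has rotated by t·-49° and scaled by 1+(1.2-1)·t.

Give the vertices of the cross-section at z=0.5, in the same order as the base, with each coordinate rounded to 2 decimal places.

Cross-section at z=0.5: (-4.18,-4.91) (2.93,-3.11) (5.16,3.87) (-3.65,-3.92)

t = z/height = 0.5/14 = 0.0357143
s = 1 + (scale-1)·z/height = 1 + (1.2-1)·0.5/14 = 1.007143
θ = twist·z/height = -49°·0.5/14 = -1.7500° = -0.030543 rad
cos θ = 0.999534, sin θ = -0.030539 (intermediates below are computed at full precision and shown rounded to 5 d.p.)
v1: (-4,-5) → rotate → (-4.15083,-4.87551) → ×s → (-4.18048,-4.91034) → (-4.18,-4.91)
v2: (3,-3) → rotate → (2.90699,-3.09022) → ×s → (2.92775,-3.11229) → (2.93,-3.11)
v3: (5,4) → rotate → (5.11982,3.84544) → ×s → (5.15639,3.87291) → (5.16,3.87)
v4: (-3.5,-4) → rotate → (-3.62052,-3.89125) → ×s → (-3.64638,-3.91904) → (-3.65,-3.92)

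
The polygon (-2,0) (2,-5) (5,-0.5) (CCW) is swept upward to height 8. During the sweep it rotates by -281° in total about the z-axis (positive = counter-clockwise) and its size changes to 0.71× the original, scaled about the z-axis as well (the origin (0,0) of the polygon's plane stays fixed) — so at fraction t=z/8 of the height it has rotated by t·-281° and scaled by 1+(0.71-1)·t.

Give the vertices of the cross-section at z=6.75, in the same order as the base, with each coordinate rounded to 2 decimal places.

Cross-section at z=6.75: (0.82,-1.27) (2.35,3.32) (-1.73,3.38)

t = z/height = 6.75/8 = 0.84375
s = 1 + (scale-1)·z/height = 1 + (0.71-1)·6.75/8 = 0.755313
θ = twist·z/height = -281°·6.75/8 = -237.0938° = -4.138067 rad
cos θ = -0.543266, sin θ = 0.839561 (intermediates below are computed at full precision and shown rounded to 5 d.p.)
v1: (-2,0) → rotate → (1.08653,-1.67912) → ×s → (0.82067,-1.26826) → (0.82,-1.27)
v2: (2,-5) → rotate → (3.11127,4.39545) → ×s → (2.34998,3.31994) → (2.35,3.32)
v3: (5,-0.5) → rotate → (-2.29655,4.46944) → ×s → (-1.73461,3.37582) → (-1.73,3.38)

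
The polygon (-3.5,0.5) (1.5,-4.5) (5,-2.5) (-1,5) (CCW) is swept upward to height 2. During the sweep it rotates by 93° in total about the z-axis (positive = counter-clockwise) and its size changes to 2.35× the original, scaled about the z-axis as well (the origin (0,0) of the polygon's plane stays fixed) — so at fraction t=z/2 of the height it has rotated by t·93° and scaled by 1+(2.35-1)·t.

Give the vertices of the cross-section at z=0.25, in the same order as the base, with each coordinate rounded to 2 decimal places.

t = z/height = 0.25/2 = 0.125
s = 1 + (scale-1)·z/height = 1 + (2.35-1)·0.25/2 = 1.168750
θ = twist·z/height = 93°·0.25/2 = 11.6250° = 0.202895 rad
cos θ = 0.979487, sin θ = 0.201505 (intermediates below are computed at full precision and shown rounded to 5 d.p.)
v1: (-3.5,0.5) → rotate → (-3.52896,-0.21552) → ×s → (-4.12447,-0.25189) → (-4.12,-0.25)
v2: (1.5,-4.5) → rotate → (2.37601,-4.10544) → ×s → (2.77696,-4.79823) → (2.78,-4.80)
v3: (5,-2.5) → rotate → (5.40120,-1.44119) → ×s → (6.31265,-1.68439) → (6.31,-1.68)
v4: (-1,5) → rotate → (-1.98701,4.69593) → ×s → (-2.32232,5.48837) → (-2.32,5.49)

Cross-section at z=0.25: (-4.12,-0.25) (2.78,-4.80) (6.31,-1.68) (-2.32,5.49)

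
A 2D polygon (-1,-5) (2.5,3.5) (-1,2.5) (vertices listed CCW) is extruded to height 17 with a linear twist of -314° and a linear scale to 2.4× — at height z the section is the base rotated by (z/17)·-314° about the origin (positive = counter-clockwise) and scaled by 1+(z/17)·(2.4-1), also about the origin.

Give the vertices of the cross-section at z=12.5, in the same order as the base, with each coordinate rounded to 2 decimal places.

Cross-section at z=12.5: (9.15,4.83) (-8.71,-0.55) (-2.66,-4.78)

t = z/height = 12.5/17 = 0.735294
s = 1 + (scale-1)·z/height = 1 + (2.4-1)·12.5/17 = 2.029412
θ = twist·z/height = -314°·12.5/17 = -230.8824° = -4.029657 rad
cos θ = -0.630915, sin θ = 0.775852 (intermediates below are computed at full precision and shown rounded to 5 d.p.)
v1: (-1,-5) → rotate → (4.51018,2.37872) → ×s → (9.15300,4.82741) → (9.15,4.83)
v2: (2.5,3.5) → rotate → (-4.29277,-0.26857) → ×s → (-8.71180,-0.54504) → (-8.71,-0.55)
v3: (-1,2.5) → rotate → (-1.30872,-2.35314) → ×s → (-2.65592,-4.77549) → (-2.66,-4.78)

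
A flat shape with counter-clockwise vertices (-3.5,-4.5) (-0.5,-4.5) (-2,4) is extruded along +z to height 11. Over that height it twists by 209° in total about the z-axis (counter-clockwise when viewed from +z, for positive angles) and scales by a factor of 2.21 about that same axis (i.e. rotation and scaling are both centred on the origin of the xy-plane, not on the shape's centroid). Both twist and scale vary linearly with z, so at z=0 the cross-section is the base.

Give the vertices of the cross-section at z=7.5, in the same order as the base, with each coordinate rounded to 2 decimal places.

t = z/height = 7.5/11 = 0.681818
s = 1 + (scale-1)·z/height = 1 + (2.21-1)·7.5/11 = 1.825000
θ = twist·z/height = 209°·7.5/11 = 142.5000° = 2.487094 rad
cos θ = -0.793353, sin θ = 0.608761 (intermediates below are computed at full precision and shown rounded to 5 d.p.)
v1: (-3.5,-4.5) → rotate → (5.51616,1.43943) → ×s → (10.06700,2.62695) → (10.07,2.63)
v2: (-0.5,-4.5) → rotate → (3.13610,3.26571) → ×s → (5.72339,5.95992) → (5.72,5.96)
v3: (-2,4) → rotate → (-0.84834,-4.39094) → ×s → (-1.54822,-8.01346) → (-1.55,-8.01)

Cross-section at z=7.5: (10.07,2.63) (5.72,5.96) (-1.55,-8.01)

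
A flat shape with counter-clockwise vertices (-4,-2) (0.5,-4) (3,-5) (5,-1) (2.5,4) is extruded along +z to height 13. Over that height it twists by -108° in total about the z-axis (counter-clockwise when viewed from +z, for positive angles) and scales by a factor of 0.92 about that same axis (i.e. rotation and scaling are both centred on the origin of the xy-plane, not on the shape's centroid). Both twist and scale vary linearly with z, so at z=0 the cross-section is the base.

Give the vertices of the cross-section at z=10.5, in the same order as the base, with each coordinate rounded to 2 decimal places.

t = z/height = 10.5/13 = 0.807692
s = 1 + (scale-1)·z/height = 1 + (0.92-1)·10.5/13 = 0.935385
θ = twist·z/height = -108°·10.5/13 = -87.2308° = -1.522464 rad
cos θ = 0.048313, sin θ = -0.998832 (intermediates below are computed at full precision and shown rounded to 5 d.p.)
v1: (-4,-2) → rotate → (-2.19092,3.89870) → ×s → (-2.04935,3.64679) → (-2.05,3.65)
v2: (0.5,-4) → rotate → (-3.97117,-0.69267) → ×s → (-3.71457,-0.64791) → (-3.71,-0.65)
v3: (3,-5) → rotate → (-4.84922,-3.23806) → ×s → (-4.53589,-3.02883) → (-4.54,-3.03)
v4: (5,-1) → rotate → (-0.75727,-5.04247) → ×s → (-0.70833,-4.71665) → (-0.71,-4.72)
v5: (2.5,4) → rotate → (4.11611,-2.30383) → ×s → (3.85015,-2.15496) → (3.85,-2.15)

Cross-section at z=10.5: (-2.05,3.65) (-3.71,-0.65) (-4.54,-3.03) (-0.71,-4.72) (3.85,-2.15)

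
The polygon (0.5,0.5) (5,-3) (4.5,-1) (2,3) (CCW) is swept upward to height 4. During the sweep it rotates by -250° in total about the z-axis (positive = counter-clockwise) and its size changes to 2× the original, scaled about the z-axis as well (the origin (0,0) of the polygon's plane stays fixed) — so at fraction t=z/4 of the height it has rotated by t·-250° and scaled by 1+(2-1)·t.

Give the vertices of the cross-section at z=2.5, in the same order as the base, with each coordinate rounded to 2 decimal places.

Cross-section at z=2.5: (-0.42,-1.07) (-9.40,1.19) (-7.35,-1.46) (-1.01,-5.77)

t = z/height = 2.5/4 = 0.625
s = 1 + (scale-1)·z/height = 1 + (2-1)·2.5/4 = 1.625000
θ = twist·z/height = -250°·2.5/4 = -156.2500° = -2.727077 rad
cos θ = -0.915311, sin θ = -0.402747 (intermediates below are computed at full precision and shown rounded to 5 d.p.)
v1: (0.5,0.5) → rotate → (-0.25628,-0.65903) → ×s → (-0.41646,-1.07092) → (-0.42,-1.07)
v2: (5,-3) → rotate → (-5.78480,0.73220) → ×s → (-9.40030,1.18983) → (-9.40,1.19)
v3: (4.5,-1) → rotate → (-4.52165,-0.89705) → ×s → (-7.34768,-1.45770) → (-7.35,-1.46)
v4: (2,3) → rotate → (-0.62238,-3.55143) → ×s → (-1.01137,-5.77107) → (-1.01,-5.77)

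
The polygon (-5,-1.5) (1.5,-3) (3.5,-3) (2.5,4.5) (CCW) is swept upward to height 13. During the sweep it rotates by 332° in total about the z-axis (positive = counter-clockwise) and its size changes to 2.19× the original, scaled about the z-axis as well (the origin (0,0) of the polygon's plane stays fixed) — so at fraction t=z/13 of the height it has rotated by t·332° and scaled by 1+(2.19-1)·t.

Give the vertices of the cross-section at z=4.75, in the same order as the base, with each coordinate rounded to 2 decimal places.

t = z/height = 4.75/13 = 0.365385
s = 1 + (scale-1)·z/height = 1 + (2.19-1)·4.75/13 = 1.434808
θ = twist·z/height = 332°·4.75/13 = 121.3077° = 2.117219 rad
cos θ = -0.519634, sin θ = 0.854389 (intermediates below are computed at full precision and shown rounded to 5 d.p.)
v1: (-5,-1.5) → rotate → (3.87975,-3.49249) → ×s → (5.56670,-5.01106) → (5.57,-5.01)
v2: (1.5,-3) → rotate → (1.78372,2.84049) → ×s → (2.55929,4.07555) → (2.56,4.08)
v3: (3.5,-3) → rotate → (0.74445,4.54926) → ×s → (1.06814,6.52732) → (1.07,6.53)
v4: (2.5,4.5) → rotate → (-5.14384,-0.20238) → ×s → (-7.38041,-0.29038) → (-7.38,-0.29)

Cross-section at z=4.75: (5.57,-5.01) (2.56,4.08) (1.07,6.53) (-7.38,-0.29)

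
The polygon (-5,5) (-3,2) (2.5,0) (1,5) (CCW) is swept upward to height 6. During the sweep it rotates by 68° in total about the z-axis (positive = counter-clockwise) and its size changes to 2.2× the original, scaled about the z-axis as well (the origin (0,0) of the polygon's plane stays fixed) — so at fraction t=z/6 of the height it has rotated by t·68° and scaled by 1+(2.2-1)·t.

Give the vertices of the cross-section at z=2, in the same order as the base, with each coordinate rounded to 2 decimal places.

t = z/height = 2/6 = 0.333333
s = 1 + (scale-1)·z/height = 1 + (2.2-1)·2/6 = 1.400000
θ = twist·z/height = 68°·2/6 = 22.6667° = 0.395608 rad
cos θ = 0.922762, sin θ = 0.385369 (intermediates below are computed at full precision and shown rounded to 5 d.p.)
v1: (-5,5) → rotate → (-6.54066,2.68697) → ×s → (-9.15692,3.76175) → (-9.16,3.76)
v2: (-3,2) → rotate → (-3.53903,0.68942) → ×s → (-4.95464,0.96518) → (-4.95,0.97)
v3: (2.5,0) → rotate → (2.30691,0.96342) → ×s → (3.22967,1.34879) → (3.23,1.35)
v4: (1,5) → rotate → (-1.00408,4.99918) → ×s → (-1.40572,6.99885) → (-1.41,7.00)

Cross-section at z=2: (-9.16,3.76) (-4.95,0.97) (3.23,1.35) (-1.41,7.00)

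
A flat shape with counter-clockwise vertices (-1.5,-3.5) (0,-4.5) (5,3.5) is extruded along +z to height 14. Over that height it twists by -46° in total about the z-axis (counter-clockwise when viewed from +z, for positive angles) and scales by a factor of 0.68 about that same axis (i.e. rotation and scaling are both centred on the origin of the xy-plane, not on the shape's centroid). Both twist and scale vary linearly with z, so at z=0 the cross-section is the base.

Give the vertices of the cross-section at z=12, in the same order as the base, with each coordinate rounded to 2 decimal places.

Cross-section at z=12: (-2.45,-1.27) (-2.07,-2.52) (4.42,-0.34)

t = z/height = 12/14 = 0.857143
s = 1 + (scale-1)·z/height = 1 + (0.68-1)·12/14 = 0.725714
θ = twist·z/height = -46°·12/14 = -39.4286° = -0.688158 rad
cos θ = 0.772417, sin θ = -0.635116 (intermediates below are computed at full precision and shown rounded to 5 d.p.)
v1: (-1.5,-3.5) → rotate → (-3.38153,-1.75079) → ×s → (-2.45403,-1.27057) → (-2.45,-1.27)
v2: (0,-4.5) → rotate → (-2.85802,-3.47588) → ×s → (-2.07411,-2.52249) → (-2.07,-2.52)
v3: (5,3.5) → rotate → (6.08499,-0.47212) → ×s → (4.41596,-0.34262) → (4.42,-0.34)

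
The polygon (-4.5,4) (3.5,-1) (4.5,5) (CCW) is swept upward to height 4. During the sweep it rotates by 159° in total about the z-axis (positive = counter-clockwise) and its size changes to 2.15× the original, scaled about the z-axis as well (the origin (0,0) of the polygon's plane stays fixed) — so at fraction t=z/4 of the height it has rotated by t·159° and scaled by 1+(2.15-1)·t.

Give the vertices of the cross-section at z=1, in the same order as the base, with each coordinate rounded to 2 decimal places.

t = z/height = 1/4 = 0.25
s = 1 + (scale-1)·z/height = 1 + (2.15-1)·1/4 = 1.287500
θ = twist·z/height = 159°·1/4 = 39.7500° = 0.693768 rad
cos θ = 0.768842, sin θ = 0.639439 (intermediates below are computed at full precision and shown rounded to 5 d.p.)
v1: (-4.5,4) → rotate → (-6.01754,0.19789) → ×s → (-7.74759,0.25479) → (-7.75,0.25)
v2: (3.5,-1) → rotate → (3.33039,1.46919) → ×s → (4.28787,1.89159) → (4.29,1.89)
v3: (4.5,5) → rotate → (0.26259,6.72168) → ×s → (0.33809,8.65417) → (0.34,8.65)

Cross-section at z=1: (-7.75,0.25) (4.29,1.89) (0.34,8.65)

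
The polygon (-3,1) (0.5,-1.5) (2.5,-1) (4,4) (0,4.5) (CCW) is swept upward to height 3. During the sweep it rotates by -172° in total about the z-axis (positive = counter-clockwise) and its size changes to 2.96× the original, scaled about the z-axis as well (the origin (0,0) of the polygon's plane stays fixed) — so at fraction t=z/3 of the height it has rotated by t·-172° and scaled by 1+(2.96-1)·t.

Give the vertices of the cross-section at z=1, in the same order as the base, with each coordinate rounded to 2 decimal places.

t = z/height = 1/3 = 0.333333
s = 1 + (scale-1)·z/height = 1 + (2.96-1)·1/3 = 1.653333
θ = twist·z/height = -172°·1/3 = -57.3333° = -1.000655 rad
cos θ = 0.539751, sin θ = -0.841825 (intermediates below are computed at full precision and shown rounded to 5 d.p.)
v1: (-3,1) → rotate → (-0.77743,3.06523) → ×s → (-1.28535,5.06784) → (-1.29,5.07)
v2: (0.5,-1.5) → rotate → (-0.99286,-1.23054) → ×s → (-1.64153,-2.03449) → (-1.64,-2.03)
v3: (2.5,-1) → rotate → (0.50755,-2.64431) → ×s → (0.83915,-4.37193) → (0.84,-4.37)
v4: (4,4) → rotate → (5.52630,-1.20830) → ×s → (9.13682,-1.99772) → (9.14,-2.00)
v5: (0,4.5) → rotate → (3.78821,2.42888) → ×s → (6.26318,4.01574) → (6.26,4.02)

Cross-section at z=1: (-1.29,5.07) (-1.64,-2.03) (0.84,-4.37) (9.14,-2.00) (6.26,4.02)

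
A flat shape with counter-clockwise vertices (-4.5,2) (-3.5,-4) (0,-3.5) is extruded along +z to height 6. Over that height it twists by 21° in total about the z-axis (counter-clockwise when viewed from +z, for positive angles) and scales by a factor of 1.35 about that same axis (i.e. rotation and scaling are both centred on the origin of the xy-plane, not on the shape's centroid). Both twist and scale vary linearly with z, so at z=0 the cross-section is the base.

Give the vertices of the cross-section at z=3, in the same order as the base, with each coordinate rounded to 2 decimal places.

t = z/height = 3/6 = 0.5
s = 1 + (scale-1)·z/height = 1 + (1.35-1)·3/6 = 1.175000
θ = twist·z/height = 21°·3/6 = 10.5000° = 0.183260 rad
cos θ = 0.983255, sin θ = 0.182236 (intermediates below are computed at full precision and shown rounded to 5 d.p.)
v1: (-4.5,2) → rotate → (-4.78912,1.14645) → ×s → (-5.62721,1.34708) → (-5.63,1.35)
v2: (-3.5,-4) → rotate → (-2.71245,-4.57084) → ×s → (-3.18713,-5.37074) → (-3.19,-5.37)
v3: (0,-3.5) → rotate → (0.63782,-3.44139) → ×s → (0.74944,-4.04364) → (0.75,-4.04)

Cross-section at z=3: (-5.63,1.35) (-3.19,-5.37) (0.75,-4.04)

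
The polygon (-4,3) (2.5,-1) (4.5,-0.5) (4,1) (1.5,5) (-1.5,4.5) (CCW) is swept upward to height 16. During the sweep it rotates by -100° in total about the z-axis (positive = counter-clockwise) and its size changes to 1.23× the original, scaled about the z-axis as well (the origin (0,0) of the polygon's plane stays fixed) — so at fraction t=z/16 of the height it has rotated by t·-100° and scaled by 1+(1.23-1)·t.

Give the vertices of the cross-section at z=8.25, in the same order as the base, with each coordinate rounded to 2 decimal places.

Cross-section at z=8.25: (-0.15,5.59) (0.86,-2.89) (2.69,-4.29) (3.66,-2.81) (5.42,2.16) (2.90,4.44)

t = z/height = 8.25/16 = 0.515625
s = 1 + (scale-1)·z/height = 1 + (1.23-1)·8.25/16 = 1.118594
θ = twist·z/height = -100°·8.25/16 = -51.5625° = -0.899935 rad
cos θ = 0.621661, sin θ = -0.783287 (intermediates below are computed at full precision and shown rounded to 5 d.p.)
v1: (-4,3) → rotate → (-0.13678,4.99813) → ×s → (-0.15300,5.59088) → (-0.15,5.59)
v2: (2.5,-1) → rotate → (0.77086,-2.57988) → ×s → (0.86228,-2.88583) → (0.86,-2.89)
v3: (4.5,-0.5) → rotate → (2.40583,-3.83562) → ×s → (2.69115,-4.29050) → (2.69,-4.29)
v4: (4,1) → rotate → (3.26993,-2.51149) → ×s → (3.65772,-2.80933) → (3.66,-2.81)
v5: (1.5,5) → rotate → (4.84892,1.93337) → ×s → (5.42398,2.16266) → (5.42,2.16)
v6: (-1.5,4.5) → rotate → (2.59230,3.97240) → ×s → (2.89973,4.44350) → (2.90,4.44)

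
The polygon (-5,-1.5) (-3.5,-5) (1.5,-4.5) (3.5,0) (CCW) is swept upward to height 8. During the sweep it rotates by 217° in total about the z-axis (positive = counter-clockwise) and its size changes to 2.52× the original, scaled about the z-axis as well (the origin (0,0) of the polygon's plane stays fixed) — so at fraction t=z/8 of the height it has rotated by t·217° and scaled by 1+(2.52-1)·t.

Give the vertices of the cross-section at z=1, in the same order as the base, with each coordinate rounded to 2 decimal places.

Cross-section at z=1: (-4.48,-4.30) (-0.99,-7.19) (4.03,-3.95) (3.71,1.90)

t = z/height = 1/8 = 0.125
s = 1 + (scale-1)·z/height = 1 + (2.52-1)·1/8 = 1.190000
θ = twist·z/height = 217°·1/8 = 27.1250° = 0.473421 rad
cos θ = 0.890014, sin θ = 0.455933 (intermediates below are computed at full precision and shown rounded to 5 d.p.)
v1: (-5,-1.5) → rotate → (-3.76617,-3.61469) → ×s → (-4.48174,-4.30148) → (-4.48,-4.30)
v2: (-3.5,-5) → rotate → (-0.83538,-6.04584) → ×s → (-0.99411,-7.19455) → (-0.99,-7.19)
v3: (1.5,-4.5) → rotate → (3.38672,-3.32116) → ×s → (4.03020,-3.95218) → (4.03,-3.95)
v4: (3.5,0) → rotate → (3.11505,1.59577) → ×s → (3.70691,1.89896) → (3.71,1.90)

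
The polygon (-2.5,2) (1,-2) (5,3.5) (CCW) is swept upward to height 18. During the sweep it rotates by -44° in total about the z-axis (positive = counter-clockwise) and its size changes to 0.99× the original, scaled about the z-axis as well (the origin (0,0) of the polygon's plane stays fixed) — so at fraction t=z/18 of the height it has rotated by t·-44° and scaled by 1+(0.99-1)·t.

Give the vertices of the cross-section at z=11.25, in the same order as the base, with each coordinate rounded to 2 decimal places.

t = z/height = 11.25/18 = 0.625
s = 1 + (scale-1)·z/height = 1 + (0.99-1)·11.25/18 = 0.993750
θ = twist·z/height = -44°·11.25/18 = -27.5000° = -0.479966 rad
cos θ = 0.887011, sin θ = -0.461749 (intermediates below are computed at full precision and shown rounded to 5 d.p.)
v1: (-2.5,2) → rotate → (-1.29403,2.92839) → ×s → (-1.28594,2.91009) → (-1.29,2.91)
v2: (1,-2) → rotate → (-0.03649,-2.23577) → ×s → (-0.03626,-2.22180) → (-0.04,-2.22)
v3: (5,3.5) → rotate → (6.05117,0.79579) → ×s → (6.01335,0.79082) → (6.01,0.79)

Cross-section at z=11.25: (-1.29,2.91) (-0.04,-2.22) (6.01,0.79)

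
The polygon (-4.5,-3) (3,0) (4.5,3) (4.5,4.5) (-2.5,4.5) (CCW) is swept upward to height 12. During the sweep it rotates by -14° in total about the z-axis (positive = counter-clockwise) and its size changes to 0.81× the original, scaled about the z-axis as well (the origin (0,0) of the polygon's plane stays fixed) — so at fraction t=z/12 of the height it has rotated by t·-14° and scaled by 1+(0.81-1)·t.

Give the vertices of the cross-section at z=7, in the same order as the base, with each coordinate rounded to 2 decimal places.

Cross-section at z=7: (-4.34,-2.07) (2.64,-0.38) (4.34,2.07) (4.53,3.39) (-1.63,4.28)

t = z/height = 7/12 = 0.583333
s = 1 + (scale-1)·z/height = 1 + (0.81-1)·7/12 = 0.889167
θ = twist·z/height = -14°·7/12 = -8.1667° = -0.142535 rad
cos θ = 0.989859, sin θ = -0.142053 (intermediates below are computed at full precision and shown rounded to 5 d.p.)
v1: (-4.5,-3) → rotate → (-4.88052,-2.33034) → ×s → (-4.33960,-2.07206) → (-4.34,-2.07)
v2: (3,0) → rotate → (2.96958,-0.42616) → ×s → (2.64045,-0.37893) → (2.64,-0.38)
v3: (4.5,3) → rotate → (4.88052,2.33034) → ×s → (4.33960,2.07206) → (4.34,2.07)
v4: (4.5,4.5) → rotate → (5.09360,3.81513) → ×s → (4.52906,3.39228) → (4.53,3.39)
v5: (-2.5,4.5) → rotate → (-1.83541,4.80950) → ×s → (-1.63198,4.27645) → (-1.63,4.28)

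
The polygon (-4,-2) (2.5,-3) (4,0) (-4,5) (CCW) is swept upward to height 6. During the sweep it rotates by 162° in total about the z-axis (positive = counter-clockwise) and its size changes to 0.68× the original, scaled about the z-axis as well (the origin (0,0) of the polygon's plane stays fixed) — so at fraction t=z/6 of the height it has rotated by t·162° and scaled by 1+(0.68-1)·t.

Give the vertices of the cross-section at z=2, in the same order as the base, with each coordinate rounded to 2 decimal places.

Cross-section at z=2: (-0.65,-3.94) (3.48,0.23) (2.10,2.89) (-5.71,-0.27)

t = z/height = 2/6 = 0.333333
s = 1 + (scale-1)·z/height = 1 + (0.68-1)·2/6 = 0.893333
θ = twist·z/height = 162°·2/6 = 54.0000° = 0.942478 rad
cos θ = 0.587785, sin θ = 0.809017 (intermediates below are computed at full precision and shown rounded to 5 d.p.)
v1: (-4,-2) → rotate → (-0.73311,-4.41164) → ×s → (-0.65491,-3.94106) → (-0.65,-3.94)
v2: (2.5,-3) → rotate → (3.89651,0.25919) → ×s → (3.48089,0.23154) → (3.48,0.23)
v3: (4,0) → rotate → (2.35114,3.23607) → ×s → (2.10035,2.89089) → (2.10,2.89)
v4: (-4,5) → rotate → (-6.39623,-0.29714) → ×s → (-5.71396,-0.26545) → (-5.71,-0.27)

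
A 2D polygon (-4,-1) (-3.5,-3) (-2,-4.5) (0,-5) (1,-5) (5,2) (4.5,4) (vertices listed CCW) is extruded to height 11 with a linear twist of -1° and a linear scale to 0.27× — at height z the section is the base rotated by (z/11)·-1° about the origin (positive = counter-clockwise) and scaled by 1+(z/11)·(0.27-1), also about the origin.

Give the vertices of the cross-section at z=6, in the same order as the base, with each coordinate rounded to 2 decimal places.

Cross-section at z=6: (-2.41,-0.58) (-2.12,-1.79) (-1.23,-2.70) (-0.03,-3.01) (0.57,-3.01) (3.02,1.17) (2.73,2.38)

t = z/height = 6/11 = 0.545455
s = 1 + (scale-1)·z/height = 1 + (0.27-1)·6/11 = 0.601818
θ = twist·z/height = -1°·6/11 = -0.5455° = -0.009520 rad
cos θ = 0.999955, sin θ = -0.009520 (intermediates below are computed at full precision and shown rounded to 5 d.p.)
v1: (-4,-1) → rotate → (-4.00934,-0.96188) → ×s → (-2.41289,-0.57887) → (-2.41,-0.58)
v2: (-3.5,-3) → rotate → (-3.52840,-2.96654) → ×s → (-2.12346,-1.78532) → (-2.12,-1.79)
v3: (-2,-4.5) → rotate → (-2.04275,-4.48076) → ×s → (-1.22936,-2.69660) → (-1.23,-2.70)
v4: (0,-5) → rotate → (-0.04760,-4.99977) → ×s → (-0.02865,-3.00895) → (-0.03,-3.01)
v5: (1,-5) → rotate → (0.95236,-5.00929) → ×s → (0.57314,-3.01468) → (0.57,-3.01)
v6: (5,2) → rotate → (5.01881,1.95231) → ×s → (3.02041,1.17494) → (3.02,1.17)
v7: (4.5,4) → rotate → (4.53788,3.95698) → ×s → (2.73098,2.38138) → (2.73,2.38)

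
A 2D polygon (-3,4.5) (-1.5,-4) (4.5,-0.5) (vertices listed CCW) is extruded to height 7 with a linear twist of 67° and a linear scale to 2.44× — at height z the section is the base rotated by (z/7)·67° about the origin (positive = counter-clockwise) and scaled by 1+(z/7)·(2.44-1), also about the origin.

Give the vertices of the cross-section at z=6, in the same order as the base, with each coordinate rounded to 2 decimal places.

Cross-section at z=6: (-12.08,-0.24) (5.73,-7.64) (6.35,7.87)

t = z/height = 6/7 = 0.857143
s = 1 + (scale-1)·z/height = 1 + (2.44-1)·6/7 = 2.234286
θ = twist·z/height = 67°·6/7 = 57.4286° = 1.002318 rad
cos θ = 0.538351, sin θ = 0.842721 (intermediates below are computed at full precision and shown rounded to 5 d.p.)
v1: (-3,4.5) → rotate → (-5.40730,-0.10559) → ×s → (-12.08144,-0.23591) → (-12.08,-0.24)
v2: (-1.5,-4) → rotate → (2.56336,-3.41748) → ×s → (5.72727,-7.63564) → (5.73,-7.64)
v3: (4.5,-0.5) → rotate → (2.84394,3.52307) → ×s → (6.35417,7.87154) → (6.35,7.87)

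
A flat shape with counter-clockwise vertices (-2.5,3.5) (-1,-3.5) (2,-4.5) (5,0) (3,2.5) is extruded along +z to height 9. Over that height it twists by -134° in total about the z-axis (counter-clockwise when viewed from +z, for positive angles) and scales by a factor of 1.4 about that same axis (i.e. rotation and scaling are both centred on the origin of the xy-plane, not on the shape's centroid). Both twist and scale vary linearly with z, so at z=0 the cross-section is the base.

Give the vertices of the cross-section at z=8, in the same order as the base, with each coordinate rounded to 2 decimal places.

t = z/height = 8/9 = 0.888889
s = 1 + (scale-1)·z/height = 1 + (1.4-1)·8/9 = 1.355556
θ = twist·z/height = -134°·8/9 = -119.1111° = -2.078881 rad
cos θ = -0.486505, sin θ = -0.873678 (intermediates below are computed at full precision and shown rounded to 5 d.p.)
v1: (-2.5,3.5) → rotate → (4.27413,0.48143) → ×s → (5.79383,0.65260) → (5.79,0.65)
v2: (-1,-3.5) → rotate → (-2.57137,2.57644) → ×s → (-3.48563,3.49251) → (-3.49,3.49)
v3: (2,-4.5) → rotate → (-4.90456,0.44192) → ×s → (-6.64840,0.59904) → (-6.65,0.60)
v4: (5,0) → rotate → (-2.43252,-4.36839) → ×s → (-3.29742,-5.92159) → (-3.30,-5.92)
v5: (3,2.5) → rotate → (0.72468,-3.83730) → ×s → (0.98234,-5.20167) → (0.98,-5.20)

Cross-section at z=8: (5.79,0.65) (-3.49,3.49) (-6.65,0.60) (-3.30,-5.92) (0.98,-5.20)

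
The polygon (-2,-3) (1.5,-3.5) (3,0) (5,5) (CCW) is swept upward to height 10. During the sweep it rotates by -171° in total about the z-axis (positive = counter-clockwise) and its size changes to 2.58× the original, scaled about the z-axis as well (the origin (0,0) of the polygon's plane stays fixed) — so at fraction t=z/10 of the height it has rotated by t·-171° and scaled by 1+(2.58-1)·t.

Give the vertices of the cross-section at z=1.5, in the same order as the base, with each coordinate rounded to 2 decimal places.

t = z/height = 1.5/10 = 0.15
s = 1 + (scale-1)·z/height = 1 + (2.58-1)·1.5/10 = 1.237000
θ = twist·z/height = -171°·1.5/10 = -25.6500° = -0.447677 rad
cos θ = 0.901455, sin θ = -0.432873 (intermediates below are computed at full precision and shown rounded to 5 d.p.)
v1: (-2,-3) → rotate → (-3.10153,-1.83862) → ×s → (-3.83659,-2.27437) → (-3.84,-2.27)
v2: (1.5,-3.5) → rotate → (-0.16287,-3.80440) → ×s → (-0.20147,-4.70605) → (-0.20,-4.71)
v3: (3,0) → rotate → (2.70437,-1.29862) → ×s → (3.34530,-1.60639) → (3.35,-1.61)
v4: (5,5) → rotate → (6.67164,2.34291) → ×s → (8.25282,2.89818) → (8.25,2.90)

Cross-section at z=1.5: (-3.84,-2.27) (-0.20,-4.71) (3.35,-1.61) (8.25,2.90)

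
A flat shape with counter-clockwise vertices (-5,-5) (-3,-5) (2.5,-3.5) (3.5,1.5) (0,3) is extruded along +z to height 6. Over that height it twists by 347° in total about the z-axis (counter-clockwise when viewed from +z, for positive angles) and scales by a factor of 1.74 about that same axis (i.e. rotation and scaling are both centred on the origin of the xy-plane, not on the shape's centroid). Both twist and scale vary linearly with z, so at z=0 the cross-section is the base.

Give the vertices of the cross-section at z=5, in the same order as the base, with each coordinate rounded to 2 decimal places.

t = z/height = 5/6 = 0.833333
s = 1 + (scale-1)·z/height = 1 + (1.74-1)·5/6 = 1.616667
θ = twist·z/height = 347°·5/6 = 289.1667° = 5.046910 rad
cos θ = 0.328317, sin θ = -0.944568 (intermediates below are computed at full precision and shown rounded to 5 d.p.)
v1: (-5,-5) → rotate → (-6.36442,3.08125) → ×s → (-10.28915,4.98136) → (-10.29,4.98)
v2: (-3,-5) → rotate → (-5.70779,1.19212) → ×s → (-9.22759,1.92726) → (-9.23,1.93)
v3: (2.5,-3.5) → rotate → (-2.48519,-3.51053) → ×s → (-4.01773,-5.67536) → (-4.02,-5.68)
v4: (3.5,1.5) → rotate → (2.56596,-2.81351) → ×s → (4.14830,-4.54851) → (4.15,-4.55)
v5: (0,3) → rotate → (2.83370,0.98495) → ×s → (4.58115,1.59234) → (4.58,1.59)

Cross-section at z=5: (-10.29,4.98) (-9.23,1.93) (-4.02,-5.68) (4.15,-4.55) (4.58,1.59)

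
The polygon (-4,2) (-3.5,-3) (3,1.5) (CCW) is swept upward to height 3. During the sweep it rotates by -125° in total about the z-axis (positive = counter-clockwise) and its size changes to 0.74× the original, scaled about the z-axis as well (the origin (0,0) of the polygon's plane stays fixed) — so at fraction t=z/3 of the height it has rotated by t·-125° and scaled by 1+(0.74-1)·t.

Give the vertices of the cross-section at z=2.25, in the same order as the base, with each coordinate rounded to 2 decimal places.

t = z/height = 2.25/3 = 0.75
s = 1 + (scale-1)·z/height = 1 + (0.74-1)·2.25/3 = 0.805000
θ = twist·z/height = -125°·2.25/3 = -93.7500° = -1.636246 rad
cos θ = -0.065403, sin θ = -0.997859 (intermediates below are computed at full precision and shown rounded to 5 d.p.)
v1: (-4,2) → rotate → (2.25733,3.86063) → ×s → (1.81715,3.10781) → (1.82,3.11)
v2: (-3.5,-3) → rotate → (-2.76467,3.68872) → ×s → (-2.22556,2.96942) → (-2.23,2.97)
v3: (3,1.5) → rotate → (1.30058,-3.09168) → ×s → (1.04697,-2.48880) → (1.05,-2.49)

Cross-section at z=2.25: (1.82,3.11) (-2.23,2.97) (1.05,-2.49)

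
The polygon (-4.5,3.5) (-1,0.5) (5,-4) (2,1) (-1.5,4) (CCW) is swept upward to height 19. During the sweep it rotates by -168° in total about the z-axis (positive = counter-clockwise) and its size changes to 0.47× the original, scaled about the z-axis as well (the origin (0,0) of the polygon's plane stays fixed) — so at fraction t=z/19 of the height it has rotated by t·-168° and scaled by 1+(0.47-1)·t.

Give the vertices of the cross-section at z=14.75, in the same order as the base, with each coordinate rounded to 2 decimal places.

Cross-section at z=14.75: (3.29,0.68) (0.61,0.26) (-3.70,-0.71) (-0.32,-1.28) (2.36,-0.85)

t = z/height = 14.75/19 = 0.776316
s = 1 + (scale-1)·z/height = 1 + (0.47-1)·14.75/19 = 0.588553
θ = twist·z/height = -168°·14.75/19 = -130.4211° = -2.276277 rad
cos θ = -0.648400, sin θ = -0.761300 (intermediates below are computed at full precision and shown rounded to 5 d.p.)
v1: (-4.5,3.5) → rotate → (5.58235,1.15645) → ×s → (3.28551,0.68063) → (3.29,0.68)
v2: (-1,0.5) → rotate → (1.02905,0.43710) → ×s → (0.60565,0.25726) → (0.61,0.26)
v3: (5,-4) → rotate → (-6.28720,-1.21290) → ×s → (-3.70035,-0.71386) → (-3.70,-0.71)
v4: (2,1) → rotate → (-0.53550,-2.17100) → ×s → (-0.31517,-1.27775) → (-0.32,-1.28)
v5: (-1.5,4) → rotate → (4.01780,-1.45165) → ×s → (2.36469,-0.85437) → (2.36,-0.85)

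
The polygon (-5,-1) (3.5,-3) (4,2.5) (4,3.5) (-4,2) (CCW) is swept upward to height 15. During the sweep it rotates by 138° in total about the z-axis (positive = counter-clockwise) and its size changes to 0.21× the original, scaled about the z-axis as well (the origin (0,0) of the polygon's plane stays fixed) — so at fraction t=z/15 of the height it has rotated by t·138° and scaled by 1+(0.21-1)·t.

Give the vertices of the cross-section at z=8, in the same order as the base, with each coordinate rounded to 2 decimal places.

Cross-section at z=8: (-0.26,-2.94) (2.24,1.45) (-0.73,2.63) (-1.29,2.79) (-1.76,-1.89)

t = z/height = 8/15 = 0.533333
s = 1 + (scale-1)·z/height = 1 + (0.21-1)·8/15 = 0.578667
θ = twist·z/height = 138°·8/15 = 73.6000° = 1.284562 rad
cos θ = 0.282341, sin θ = 0.959314 (intermediates below are computed at full precision and shown rounded to 5 d.p.)
v1: (-5,-1) → rotate → (-0.45239,-5.07891) → ×s → (-0.26178,-2.93900) → (-0.26,-2.94)
v2: (3.5,-3) → rotate → (3.86614,2.51057) → ×s → (2.23720,1.45279) → (2.24,1.45)
v3: (4,2.5) → rotate → (-1.26892,4.54311) → ×s → (-0.73428,2.62895) → (-0.73,2.63)
v4: (4,3.5) → rotate → (-2.22823,4.82545) → ×s → (-1.28940,2.79233) → (-1.29,2.79)
v5: (-4,2) → rotate → (-3.04799,-3.27257) → ×s → (-1.76377,-1.89373) → (-1.76,-1.89)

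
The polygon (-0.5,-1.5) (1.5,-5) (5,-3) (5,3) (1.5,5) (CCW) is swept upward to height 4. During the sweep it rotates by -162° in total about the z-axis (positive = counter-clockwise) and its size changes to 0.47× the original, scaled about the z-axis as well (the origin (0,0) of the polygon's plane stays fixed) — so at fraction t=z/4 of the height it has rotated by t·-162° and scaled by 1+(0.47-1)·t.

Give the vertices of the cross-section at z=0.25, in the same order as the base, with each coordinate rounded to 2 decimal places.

Cross-section at z=0.25: (-0.73,-1.34) (0.58,-5.01) (4.25,-3.71) (5.27,2.01) (2.28,4.50)

t = z/height = 0.25/4 = 0.0625
s = 1 + (scale-1)·z/height = 1 + (0.47-1)·0.25/4 = 0.966875
θ = twist·z/height = -162°·0.25/4 = -10.1250° = -0.176715 rad
cos θ = 0.984427, sin θ = -0.175796 (intermediates below are computed at full precision and shown rounded to 5 d.p.)
v1: (-0.5,-1.5) → rotate → (-0.75591,-1.38874) → ×s → (-0.73087,-1.34274) → (-0.73,-1.34)
v2: (1.5,-5) → rotate → (0.59766,-5.18583) → ×s → (0.57786,-5.01405) → (0.58,-5.01)
v3: (5,-3) → rotate → (4.39474,-3.83226) → ×s → (4.24917,-3.70532) → (4.25,-3.71)
v4: (5,3) → rotate → (5.44952,2.07430) → ×s → (5.26901,2.00559) → (5.27,2.01)
v5: (1.5,5) → rotate → (2.35562,4.65844) → ×s → (2.27759,4.50413) → (2.28,4.50)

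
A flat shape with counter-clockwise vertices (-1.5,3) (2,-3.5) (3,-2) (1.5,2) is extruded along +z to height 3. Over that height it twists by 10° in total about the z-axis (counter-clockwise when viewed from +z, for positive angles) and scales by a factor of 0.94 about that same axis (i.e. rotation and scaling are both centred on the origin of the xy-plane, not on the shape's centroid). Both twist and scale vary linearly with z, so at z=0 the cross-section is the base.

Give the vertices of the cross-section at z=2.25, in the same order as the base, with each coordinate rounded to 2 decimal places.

Cross-section at z=2.25: (-1.79,2.65) (2.33,-3.06) (3.09,-1.52) (1.17,2.08)

t = z/height = 2.25/3 = 0.75
s = 1 + (scale-1)·z/height = 1 + (0.94-1)·2.25/3 = 0.955000
θ = twist·z/height = 10°·2.25/3 = 7.5000° = 0.130900 rad
cos θ = 0.991445, sin θ = 0.130526 (intermediates below are computed at full precision and shown rounded to 5 d.p.)
v1: (-1.5,3) → rotate → (-1.87875,2.77855) → ×s → (-1.79420,2.65351) → (-1.79,2.65)
v2: (2,-3.5) → rotate → (2.43973,-3.20900) → ×s → (2.32994,-3.06460) → (2.33,-3.06)
v3: (3,-2) → rotate → (3.23539,-1.59131) → ×s → (3.08979,-1.51970) → (3.09,-1.52)
v4: (1.5,2) → rotate → (1.22611,2.17868) → ×s → (1.17094,2.08064) → (1.17,2.08)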